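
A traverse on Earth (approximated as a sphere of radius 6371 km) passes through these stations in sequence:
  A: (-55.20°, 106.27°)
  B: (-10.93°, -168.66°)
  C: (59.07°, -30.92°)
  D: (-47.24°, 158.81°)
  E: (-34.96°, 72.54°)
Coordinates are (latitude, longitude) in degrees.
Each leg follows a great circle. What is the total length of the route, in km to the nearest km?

47849 km

Leg A→B: central angle 1.3655 rad, distance 8699.6 km.
Leg B→C: central angle 2.1367 rad, distance 13612.7 km.
Leg C→D: central angle 2.9119 rad, distance 18551.8 km.
Leg D→E: central angle 1.0963 rad, distance 6984.5 km.
Total: 8699.6 + 13612.7 + 18551.8 + 6984.5 ≈ 47849 km.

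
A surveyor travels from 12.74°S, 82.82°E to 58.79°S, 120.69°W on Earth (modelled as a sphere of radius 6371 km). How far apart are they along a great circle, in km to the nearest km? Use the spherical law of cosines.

Let φ₁ = -0.2224 rad, φ₂ = -1.0261 rad, and Δλ = 2.7313 rad.
cos c = sin φ₁ sin φ₂ + cos φ₁ cos φ₂ cos Δλ = (-0.2205)(-0.8553) + (0.9754)(0.5182)(-0.9170) = -0.27485,
so c = arccos(-0.27485) = 1.84923 rad.
Distance = R·c = 6371 × 1.8492 ≈ 11781 km.

11781 km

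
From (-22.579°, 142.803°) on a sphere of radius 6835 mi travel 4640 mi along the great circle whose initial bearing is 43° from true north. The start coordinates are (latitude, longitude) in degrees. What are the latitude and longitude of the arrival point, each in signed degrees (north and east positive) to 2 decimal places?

Angular distance δ = d/R = 4640/6835 = 0.67886 rad; initial bearing θ = 0.7505 rad.
sin φ₂ = sin φ₁ cos δ + cos φ₁ sin δ cos θ = (-0.3840)(0.7783) + (0.9234)(0.6279)(0.7314) = 0.1252, so φ₂ = 7.19°.
Δλ = atan2(sin θ sin δ cos φ₁, cos δ − sin φ₁ sin φ₂) = atan2(0.3954, 0.8264) = 25.571°.
λ₂ = 142.803° + 25.571° = 168.37°.

7.19°, 168.37°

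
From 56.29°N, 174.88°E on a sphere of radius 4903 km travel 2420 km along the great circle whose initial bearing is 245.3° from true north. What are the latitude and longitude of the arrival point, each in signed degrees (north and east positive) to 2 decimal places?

Angular distance δ = d/R = 2420/4903 = 0.49358 rad; initial bearing θ = 4.2813 rad.
sin φ₂ = sin φ₁ cos δ + cos φ₁ sin δ cos θ = (0.8319)(0.8806) + (0.5550)(0.4738)(-0.4179) = 0.6227, so φ₂ = 38.51°.
Δλ = atan2(sin θ sin δ cos φ₁, cos δ − sin φ₁ sin φ₂) = atan2(-0.2389, 0.3627) = -33.374°.
λ₂ = 174.880° − 33.374° = 141.51°.

38.51°, 141.51°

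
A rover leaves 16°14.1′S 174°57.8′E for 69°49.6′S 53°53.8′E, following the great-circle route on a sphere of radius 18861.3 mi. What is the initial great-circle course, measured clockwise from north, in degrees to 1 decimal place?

197.3°

Δλ = -121.067° = -2.1130 rad.
y = sin Δλ · cos φ₂ = (-0.8566)(0.3449) = -0.2954
x = cos φ₁ sin φ₂ − sin φ₁ cos φ₂ cos Δλ = (0.9601)(-0.9387) − (-0.2796)(0.3449)(-0.5160) = -0.9510
θ = atan2(y, x) = -162.74°; adding 360° gives 197.3°.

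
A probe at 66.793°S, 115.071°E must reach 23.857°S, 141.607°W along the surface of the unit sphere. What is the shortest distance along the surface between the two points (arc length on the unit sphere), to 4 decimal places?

With latitudes φ₁ = -66.793°, φ₂ = -23.857° and longitude difference Δλ = 103.322°:
cos c = sin φ₁ sin φ₂ + cos φ₁ cos φ₂ cos Δλ = (-0.9191)(-0.4045) + (0.3941)(0.9146)(-0.2304) = 0.28869,
so c = arccos(0.28869) = 1.27794 rad.
On the unit sphere the arc length equals the central angle: 1.2779.

1.2779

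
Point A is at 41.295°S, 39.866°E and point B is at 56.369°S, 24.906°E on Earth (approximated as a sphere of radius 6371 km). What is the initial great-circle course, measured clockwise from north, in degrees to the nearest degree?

With φ₁ = -0.7207, φ₂ = -0.9838, Δλ = -0.2611 rad, the forward-azimuth formula gives
θ = atan2( sin Δλ cos φ₂ , cos φ₁ sin φ₂ − sin φ₁ cos φ₂ cos Δλ ) = atan2(-0.1430, -0.2725) = -152.31°.
Adding 360° brings this into [0°, 360°): 208°.

208°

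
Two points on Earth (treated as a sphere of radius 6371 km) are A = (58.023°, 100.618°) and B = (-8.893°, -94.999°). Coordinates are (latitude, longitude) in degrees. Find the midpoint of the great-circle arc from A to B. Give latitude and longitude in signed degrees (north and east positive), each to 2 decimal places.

54.28°, -111.61°

Central angle δ = 2.2588 rad. Interpolating on the sphere with fraction f = 0.5:
P = [sin((1−f)δ)·A + sin(fδ)·B] / sin δ = 1.1705·A + 1.1705·B in Cartesian coordinates,
giving P = (-0.2150, -0.5428, 0.8119), i.e. latitude 54.28°, longitude -111.61°.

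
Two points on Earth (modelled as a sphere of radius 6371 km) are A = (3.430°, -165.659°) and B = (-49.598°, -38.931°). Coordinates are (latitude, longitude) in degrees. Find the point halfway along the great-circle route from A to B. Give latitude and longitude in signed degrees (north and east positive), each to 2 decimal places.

The central angle between A and B is δ = 2.0180 rad.
With f = 0.5, the slerp weights are sin((1−f)δ)/sin δ = 0.9386 and sin(fδ)/sin δ = 0.9386.
Weighted sum of the unit vectors: (0.9386)·(-0.9671,-0.2472,0.0598) + (0.9386)·(0.5042,-0.4073,-0.7615) = (-0.4345, -0.6144, -0.6586).
Converting back: φ = atan2(z, √(x²+y²)) = -41.19°, λ = atan2(y, x) = -125.27°.

-41.19°, -125.27°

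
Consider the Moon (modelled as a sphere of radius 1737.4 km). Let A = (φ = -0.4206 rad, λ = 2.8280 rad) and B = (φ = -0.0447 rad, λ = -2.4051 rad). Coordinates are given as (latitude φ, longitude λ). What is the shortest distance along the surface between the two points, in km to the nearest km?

With latitudes φ₁ = -24.099°, φ₂ = -2.561° and longitude difference Δλ = 60.165°:
cos c = sin φ₁ sin φ₂ + cos φ₁ cos φ₂ cos Δλ = (-0.4083)(-0.0447) + (0.9128)(0.9990)(0.4975) = 0.47193,
so c = arccos(0.47193) = 1.07932 rad.
Distance = R·c = 1737.4 × 1.0793 ≈ 1875 km.

1875 km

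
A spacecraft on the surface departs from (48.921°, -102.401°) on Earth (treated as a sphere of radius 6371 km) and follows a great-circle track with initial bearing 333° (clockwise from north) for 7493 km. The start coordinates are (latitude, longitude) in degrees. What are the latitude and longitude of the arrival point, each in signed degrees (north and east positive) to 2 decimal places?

Angular distance δ = d/R = 7493/6371 = 1.17611 rad; initial bearing θ = 5.8119 rad.
sin φ₂ = sin φ₁ cos δ + cos φ₁ sin δ cos θ = (0.7538)(0.3845) + (0.6571)(0.9231)(0.8910) = 0.8303, so φ₂ = 56.13°.
Δλ = atan2(sin θ sin δ cos φ₁, cos δ − sin φ₁ sin φ₂) = atan2(-0.2754, -0.2414) = -131.235°.
λ₂ = -102.401° − 131.235° = -233.64° → 126.36° after wrapping to (−180°, 180°].

56.13°, 126.36°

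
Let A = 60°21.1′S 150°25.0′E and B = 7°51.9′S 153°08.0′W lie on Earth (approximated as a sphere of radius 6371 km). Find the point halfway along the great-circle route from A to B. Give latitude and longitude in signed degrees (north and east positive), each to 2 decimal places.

The central angle between A and B is δ = 1.1704 rad.
With f = 0.5, the slerp weights are sin((1−f)δ)/sin δ = 0.5998 and sin(fδ)/sin δ = 0.5998.
Weighted sum of the unit vectors: (0.5998)·(-0.4302,0.2442,-0.8691) + (0.5998)·(-0.8837,-0.4477,-0.1368) = (-0.7881, -0.1220, -0.6034).
Converting back: φ = atan2(z, √(x²+y²)) = -37.11°, λ = atan2(y, x) = -171.20°.

-37.11°, -171.20°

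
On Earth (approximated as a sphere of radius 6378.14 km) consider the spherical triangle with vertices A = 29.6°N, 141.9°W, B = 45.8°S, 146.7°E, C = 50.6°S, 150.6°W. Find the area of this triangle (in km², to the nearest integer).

25830368 km²

Side lengths (central angles): a = 0.7122, b = 1.4062, c = 1.7323 rad; semiperimeter s = 1.9253.
By l'Huilier's theorem, tan(E/4) = √[tan(s/2) tan((s−a)/2) tan((s−b)/2) tan((s−c)/2)], giving spherical excess E = 0.6350 rad.
Area = E·R² = 0.6350 × (6378.14)² ≈ 25830368 km².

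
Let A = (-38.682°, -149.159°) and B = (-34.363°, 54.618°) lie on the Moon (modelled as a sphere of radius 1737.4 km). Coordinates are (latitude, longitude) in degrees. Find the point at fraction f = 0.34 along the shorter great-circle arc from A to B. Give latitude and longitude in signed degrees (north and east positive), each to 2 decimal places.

-69.02°, 177.31°

The central angle between A and B is δ = 1.8100 rad.
With f = 0.34, the slerp weights are sin((1−f)δ)/sin δ = 0.9573 and sin(fδ)/sin δ = 0.5942.
Weighted sum of the unit vectors: (0.9573)·(-0.6702,-0.4002,-0.6250) + (0.5942)·(0.4780,0.6730,-0.5644) = (-0.3576, 0.0168, -0.9337).
Converting back: φ = atan2(z, √(x²+y²)) = -69.02°, λ = atan2(y, x) = 177.31°.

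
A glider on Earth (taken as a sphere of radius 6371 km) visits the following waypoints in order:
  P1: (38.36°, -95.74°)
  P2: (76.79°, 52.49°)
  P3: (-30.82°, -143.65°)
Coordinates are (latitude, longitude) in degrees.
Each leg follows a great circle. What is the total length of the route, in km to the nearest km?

Leg P1→P2: central angle 1.1020 rad, distance 7020.7 km.
Leg P2→P3: central angle 2.3286 rad, distance 14835.3 km.
Total: 7020.7 + 14835.3 ≈ 21856 km.

21856 km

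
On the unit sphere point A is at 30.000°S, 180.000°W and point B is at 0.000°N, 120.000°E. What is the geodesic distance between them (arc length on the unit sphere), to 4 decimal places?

1.1230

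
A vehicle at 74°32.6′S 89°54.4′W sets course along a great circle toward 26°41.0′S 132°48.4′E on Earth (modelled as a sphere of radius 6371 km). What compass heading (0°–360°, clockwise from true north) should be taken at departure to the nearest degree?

219°

Δλ = -137.287° = -2.3961 rad.
y = sin Δλ · cos φ₂ = (-0.6783)(0.8935) = -0.6061
x = cos φ₁ sin φ₂ − sin φ₁ cos φ₂ cos Δλ = (0.2665)(-0.4491) − (-0.9638)(0.8935)(-0.7348) = -0.7524
θ = atan2(y, x) = -141.15°; adding 360° gives 219°.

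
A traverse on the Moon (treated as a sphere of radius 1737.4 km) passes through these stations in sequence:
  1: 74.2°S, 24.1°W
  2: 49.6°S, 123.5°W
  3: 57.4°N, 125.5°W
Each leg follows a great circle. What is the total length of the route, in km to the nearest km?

Leg 1→2: central angle 0.7899 rad, distance 1372.3 km.
Leg 2→3: central angle 1.8677 rad, distance 3245.0 km.
Total: 1372.3 + 3245.0 ≈ 4617 km.

4617 km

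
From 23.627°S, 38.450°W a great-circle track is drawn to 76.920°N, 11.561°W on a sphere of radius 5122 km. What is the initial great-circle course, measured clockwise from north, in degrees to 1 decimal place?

6.0°

With φ₁ = -0.4124, φ₂ = 1.3425, Δλ = 0.4693 rad, the forward-azimuth formula gives
θ = atan2( sin Δλ cos φ₂ , cos φ₁ sin φ₂ − sin φ₁ cos φ₂ cos Δλ ) = atan2(0.1024, 0.9733) = 6.00°.
So the initial bearing is 6.0°.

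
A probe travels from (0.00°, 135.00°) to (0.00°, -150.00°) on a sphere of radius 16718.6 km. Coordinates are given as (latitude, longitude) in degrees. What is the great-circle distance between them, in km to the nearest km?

21885 km

In radians: φ₁ = 0.0000, φ₂ = 0.0000, Δλ = 75.000° = 1.3090 rad.
Haversine: a = sin²(Δφ/2) + cos φ₁ cos φ₂ sin²(Δλ/2) = 0.0000 + (1.0000)(1.0000)(0.3706) = 0.37059.
Central angle c = 2·arcsin(√a) = 1.30900 rad.
Distance = R·c = 16718.6 × 1.3090 ≈ 21885 km.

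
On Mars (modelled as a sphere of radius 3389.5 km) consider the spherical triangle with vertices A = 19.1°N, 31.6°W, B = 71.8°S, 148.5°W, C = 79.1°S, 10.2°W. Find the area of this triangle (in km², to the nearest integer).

5811385 km²

Side lengths (central angles): a = 0.4762, b = 1.7264, c = 2.0313 rad; semiperimeter s = 2.1169.
By l'Huilier's theorem, tan(E/4) = √[tan(s/2) tan((s−a)/2) tan((s−b)/2) tan((s−c)/2)], giving spherical excess E = 0.5058 rad.
Area = E·R² = 0.5058 × (3389.5)² ≈ 5811385 km².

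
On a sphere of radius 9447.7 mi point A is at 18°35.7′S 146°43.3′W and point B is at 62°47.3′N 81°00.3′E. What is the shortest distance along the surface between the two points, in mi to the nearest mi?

Let φ₁ = -0.3245 rad, φ₂ = 1.0959 rad, and Δλ = -2.3086 rad.
cos c = sin φ₁ sin φ₂ + cos φ₁ cos φ₂ cos Δλ = (-0.3189)(0.8893) + (0.9478)(0.4573)(-0.6727) = -0.57512,
so c = arccos(-0.57512) = 2.18355 rad.
Distance = R·c = 9447.7 × 2.1836 ≈ 20630 mi.

20630 mi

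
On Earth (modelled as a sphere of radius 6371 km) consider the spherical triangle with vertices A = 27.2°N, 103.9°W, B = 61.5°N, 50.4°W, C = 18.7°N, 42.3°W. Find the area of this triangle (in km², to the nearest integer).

14061892 km²

Side lengths (central angles): a = 0.7536, b = 0.9917, c = 0.8577 rad; semiperimeter s = 1.3015.
By l'Huilier's theorem, tan(E/4) = √[tan(s/2) tan((s−a)/2) tan((s−b)/2) tan((s−c)/2)], giving spherical excess E = 0.3464 rad.
Area = E·R² = 0.3464 × (6371)² ≈ 14061892 km².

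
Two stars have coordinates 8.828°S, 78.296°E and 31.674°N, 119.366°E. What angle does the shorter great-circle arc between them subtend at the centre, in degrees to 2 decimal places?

Let φ₁ = -0.1541 rad, φ₂ = 0.5528 rad, and Δλ = 0.7168 rad.
cos c = sin φ₁ sin φ₂ + cos φ₁ cos φ₂ cos Δλ = (-0.1535)(0.5251) + (0.9882)(0.8510)(0.7539) = 0.55343,
so c = arccos(0.55343) = 0.98432 rad.
So the angular separation is 56.40°.

56.40°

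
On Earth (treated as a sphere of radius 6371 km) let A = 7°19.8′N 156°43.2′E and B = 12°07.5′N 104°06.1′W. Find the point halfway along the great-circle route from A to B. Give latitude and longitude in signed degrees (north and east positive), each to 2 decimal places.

The central angle between A and B is δ = 1.6990 rad.
With f = 0.5, the slerp weights are sin((1−f)δ)/sin δ = 0.7572 and sin(fδ)/sin δ = 0.7572.
Weighted sum of the unit vectors: (0.7572)·(-0.9111,0.3920,0.1276) + (0.7572)·(-0.2382,-0.9482,0.2100) = (-0.8702, -0.4212, 0.2556).
Converting back: φ = atan2(z, √(x²+y²)) = 14.81°, λ = atan2(y, x) = -154.17°.

14.81°, -154.17°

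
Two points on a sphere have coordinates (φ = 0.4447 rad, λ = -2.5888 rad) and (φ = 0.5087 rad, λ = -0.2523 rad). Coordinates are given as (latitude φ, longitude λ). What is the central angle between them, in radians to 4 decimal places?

Let φ₁ = 0.4447 rad, φ₂ = 0.5087 rad, and Δλ = 2.3365 rad.
Haversine: a = sin²(Δφ/2) + cos φ₁ cos φ₂ sin²(Δλ/2) = 0.0010 + (0.9027)(0.8734)(0.8465) = 0.66845.
Central angle c = 2·arcsin(√a) = 1.91442 rad.
So the angular separation is 1.9144 rad.

1.9144 rad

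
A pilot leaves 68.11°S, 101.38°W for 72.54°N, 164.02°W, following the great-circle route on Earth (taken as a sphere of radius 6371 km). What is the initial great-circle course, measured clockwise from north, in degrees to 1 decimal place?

With φ₁ = -1.1887, φ₂ = 1.2661, Δλ = -1.0933 rad, the forward-azimuth formula gives
θ = atan2( sin Δλ cos φ₂ , cos φ₁ sin φ₂ − sin φ₁ cos φ₂ cos Δλ ) = atan2(-0.2665, 0.4836) = -28.86°.
Adding 360° brings this into [0°, 360°): 331.1°.

331.1°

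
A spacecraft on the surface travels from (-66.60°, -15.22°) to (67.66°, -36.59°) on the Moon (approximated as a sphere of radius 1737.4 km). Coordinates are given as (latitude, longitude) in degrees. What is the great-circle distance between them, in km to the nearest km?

With latitudes φ₁ = -66.600°, φ₂ = 67.660° and longitude difference Δλ = -21.370°:
Haversine: a = sin²(Δφ/2) + cos φ₁ cos φ₂ sin²(Δλ/2) = 0.8490 + (0.3971)(0.3801)(0.0344) = 0.85415.
Central angle c = 2·arcsin(√a) = 2.35788 rad.
Distance = R·c = 1737.4 × 2.3579 ≈ 4097 km.

4097 km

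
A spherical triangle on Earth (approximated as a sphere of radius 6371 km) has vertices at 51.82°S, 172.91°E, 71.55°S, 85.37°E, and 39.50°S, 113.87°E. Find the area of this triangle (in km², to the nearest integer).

8660543 km²

Side lengths (central angles): a = 0.6129, b = 0.7297, c = 0.7166 rad; semiperimeter s = 1.0296.
By l'Huilier's theorem, tan(E/4) = √[tan(s/2) tan((s−a)/2) tan((s−b)/2) tan((s−c)/2)], giving spherical excess E = 0.2134 rad.
Area = E·R² = 0.2134 × (6371)² ≈ 8660543 km².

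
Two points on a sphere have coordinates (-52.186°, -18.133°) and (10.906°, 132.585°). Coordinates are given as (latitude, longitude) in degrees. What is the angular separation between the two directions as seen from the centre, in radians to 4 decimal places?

Let φ₁ = -0.9108 rad, φ₂ = 0.1903 rad, and Δλ = 2.6305 rad.
cos c = sin φ₁ sin φ₂ + cos φ₁ cos φ₂ cos Δλ = (-0.7900)(0.1892) + (0.6131)(0.9819)(-0.8722) = -0.67457,
so c = arccos(-0.67457) = 2.31118 rad.
So the angular separation is 2.3112 rad.

2.3112 rad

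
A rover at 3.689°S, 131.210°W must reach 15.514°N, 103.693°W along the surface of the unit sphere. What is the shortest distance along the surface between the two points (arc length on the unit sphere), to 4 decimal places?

0.5816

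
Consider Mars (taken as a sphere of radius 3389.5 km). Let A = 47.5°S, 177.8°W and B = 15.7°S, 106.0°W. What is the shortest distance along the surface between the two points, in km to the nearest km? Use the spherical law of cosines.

In radians: φ₁ = -0.8290, φ₂ = -0.2740, Δλ = 71.800° = 1.2531 rad.
cos c = sin φ₁ sin φ₂ + cos φ₁ cos φ₂ cos Δλ = (-0.7373)(-0.2706) + (0.6756)(0.9627)(0.3123) = 0.40265,
so c = arccos(0.40265) = 1.15639 rad.
Distance = R·c = 3389.5 × 1.1564 ≈ 3920 km.

3920 km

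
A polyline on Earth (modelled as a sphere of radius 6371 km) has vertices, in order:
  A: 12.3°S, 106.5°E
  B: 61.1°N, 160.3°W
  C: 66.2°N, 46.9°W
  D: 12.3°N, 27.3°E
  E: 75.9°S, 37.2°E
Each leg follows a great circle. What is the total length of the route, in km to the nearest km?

Leg A→B: central angle 1.7853 rad, distance 11374.1 km.
Leg B→C: central angle 0.7618 rad, distance 4853.7 km.
Leg C→D: central angle 1.2637 rad, distance 8051.2 km.
Leg D→E: central angle 1.5429 rad, distance 9830.0 km.
Total: 11374.1 + 4853.7 + 8051.2 + 9830.0 ≈ 34109 km.

34109 km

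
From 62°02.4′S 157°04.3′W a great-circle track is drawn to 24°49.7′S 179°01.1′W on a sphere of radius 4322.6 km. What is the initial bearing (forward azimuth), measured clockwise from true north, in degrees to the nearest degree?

With φ₁ = -1.0828, φ₂ = -0.4333, Δλ = -0.3830 rad, the forward-azimuth formula gives
θ = atan2( sin Δλ cos φ₂ , cos φ₁ sin φ₂ − sin φ₁ cos φ₂ cos Δλ ) = atan2(-0.3392, 0.5467) = -31.82°.
Adding 360° brings this into [0°, 360°): 328°.

328°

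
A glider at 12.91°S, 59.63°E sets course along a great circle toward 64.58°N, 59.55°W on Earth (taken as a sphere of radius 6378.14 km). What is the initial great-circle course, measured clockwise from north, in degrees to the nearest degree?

336°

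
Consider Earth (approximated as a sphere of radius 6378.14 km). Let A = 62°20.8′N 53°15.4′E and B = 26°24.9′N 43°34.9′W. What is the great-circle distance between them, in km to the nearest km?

7775 km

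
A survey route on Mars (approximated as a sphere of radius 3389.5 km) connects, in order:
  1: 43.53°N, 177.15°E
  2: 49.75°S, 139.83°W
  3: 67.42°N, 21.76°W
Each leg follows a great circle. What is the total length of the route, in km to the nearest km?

Leg 1→2: central angle 1.7550 rad, distance 5948.6 km.
Leg 2→3: central angle 2.5348 rad, distance 8591.6 km.
Total: 5948.6 + 8591.6 ≈ 14540 km.

14540 km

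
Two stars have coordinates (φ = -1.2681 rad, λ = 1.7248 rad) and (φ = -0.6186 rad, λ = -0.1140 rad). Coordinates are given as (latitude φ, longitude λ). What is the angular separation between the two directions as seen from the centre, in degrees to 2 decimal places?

60.71°

In radians: φ₁ = -1.2681, φ₂ = -0.6186, Δλ = -105.355° = -1.8388 rad.
cos c = sin φ₁ sin φ₂ + cos φ₁ cos φ₂ cos Δλ = (-0.9545)(-0.5799) + (0.2981)(0.8147)(-0.2648) = 0.48922,
so c = arccos(0.48922) = 1.05960 rad.
So the angular separation is 60.71°.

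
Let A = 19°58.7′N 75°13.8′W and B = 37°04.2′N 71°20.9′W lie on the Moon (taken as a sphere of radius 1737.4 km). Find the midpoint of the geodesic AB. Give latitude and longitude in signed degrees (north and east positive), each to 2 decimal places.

28.54°, -73.45°

The central angle between A and B is δ = 0.3041 rad.
With f = 0.5, the slerp weights are sin((1−f)δ)/sin δ = 0.5058 and sin(fδ)/sin δ = 0.5058.
Weighted sum of the unit vectors: (0.5058)·(0.2396,-0.9088,0.3417) + (0.5058)·(0.2552,-0.7560,0.6028) = (0.2503, -0.8421, 0.4777).
Converting back: φ = atan2(z, √(x²+y²)) = 28.54°, λ = atan2(y, x) = -73.45°.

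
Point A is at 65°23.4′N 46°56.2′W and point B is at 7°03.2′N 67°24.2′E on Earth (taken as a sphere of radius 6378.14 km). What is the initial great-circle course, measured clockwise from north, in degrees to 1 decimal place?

64.9°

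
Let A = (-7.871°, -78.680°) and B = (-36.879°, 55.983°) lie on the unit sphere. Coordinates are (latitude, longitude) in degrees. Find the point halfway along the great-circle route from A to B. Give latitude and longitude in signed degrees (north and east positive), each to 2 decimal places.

Central angle δ = 2.0655 rad. Interpolating on the sphere with fraction f = 0.5:
P = [sin((1−f)δ)·A + sin(fδ)·B] / sin δ = 0.9757·A + 0.9757·B in Cartesian coordinates,
giving P = (0.6263, -0.3008, -0.7192), i.e. latitude -45.99°, longitude -25.65°.

-45.99°, -25.65°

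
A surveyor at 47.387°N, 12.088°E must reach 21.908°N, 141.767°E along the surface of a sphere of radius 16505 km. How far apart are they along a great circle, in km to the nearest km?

Let φ₁ = 0.8271 rad, φ₂ = 0.3824 rad, and Δλ = 2.2633 rad.
Haversine: a = sin²(Δφ/2) + cos φ₁ cos φ₂ sin²(Δλ/2) = 0.0486 + (0.6770)(0.9278)(0.8192) = 0.56324.
Central angle c = 2·arcsin(√a) = 1.69761 rad.
Distance = R·c = 16505 × 1.6976 ≈ 28019 km.

28019 km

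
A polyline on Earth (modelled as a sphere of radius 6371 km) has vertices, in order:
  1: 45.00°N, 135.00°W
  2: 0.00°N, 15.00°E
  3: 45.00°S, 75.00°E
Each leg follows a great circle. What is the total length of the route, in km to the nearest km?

Leg 1→2: central angle 2.2299 rad, distance 14206.4 km.
Leg 2→3: central angle 1.2094 rad, distance 7705.3 km.
Total: 14206.4 + 7705.3 ≈ 21912 km.

21912 km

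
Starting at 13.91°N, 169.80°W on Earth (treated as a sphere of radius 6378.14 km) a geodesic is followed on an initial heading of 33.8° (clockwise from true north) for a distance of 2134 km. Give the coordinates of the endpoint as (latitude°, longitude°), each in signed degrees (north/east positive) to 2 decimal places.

29.47°, -157.69°

Angular distance δ = d/R = 2134/6378.14 = 0.33458 rad; initial bearing θ = 0.5899 rad.
sin φ₂ = sin φ₁ cos δ + cos φ₁ sin δ cos θ = (0.2404)(0.9445) + (0.9707)(0.3284)(0.8310) = 0.4919, so φ₂ = 29.47°.
Δλ = atan2(sin θ sin δ cos φ₁, cos δ − sin φ₁ sin φ₂) = atan2(0.1773, 0.8263) = 12.112°.
λ₂ = -169.800° + 12.112° = -157.69°.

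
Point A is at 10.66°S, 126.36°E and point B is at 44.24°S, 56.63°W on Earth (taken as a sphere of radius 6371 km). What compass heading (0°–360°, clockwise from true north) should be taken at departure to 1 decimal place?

177.4°

Δλ = 177.010° = 3.0894 rad.
y = sin Δλ · cos φ₂ = (0.0522)(0.7164) = 0.0374
x = cos φ₁ sin φ₂ − sin φ₁ cos φ₂ cos Δλ = (0.9827)(-0.6977) − (-0.1850)(0.7164)(-0.9986) = -0.8180
θ = atan2(y, x) = 177.38°, so the bearing is 177.4°.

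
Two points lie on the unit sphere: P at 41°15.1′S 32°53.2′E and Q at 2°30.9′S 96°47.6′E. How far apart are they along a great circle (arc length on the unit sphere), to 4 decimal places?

1.2033

Let φ₁ = -0.7200 rad, φ₂ = -0.0439 rad, and Δλ = 1.1154 rad.
cos c = sin φ₁ sin φ₂ + cos φ₁ cos φ₂ cos Δλ = (-0.6594)(-0.0439) + (0.7518)(0.9990)(0.4398) = 0.35929,
so c = arccos(0.35929) = 1.20329 rad.
On the unit sphere the arc length equals the central angle: 1.2033.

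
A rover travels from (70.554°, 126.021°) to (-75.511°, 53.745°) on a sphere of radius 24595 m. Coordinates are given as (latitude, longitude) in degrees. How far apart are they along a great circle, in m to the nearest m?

65495 m

Let φ₁ = 1.2314 rad, φ₂ = -1.3179 rad, and Δλ = -1.2615 rad.
cos c = sin φ₁ sin φ₂ + cos φ₁ cos φ₂ cos Δλ = (0.9430)(-0.9682) + (0.3329)(0.2502)(0.3044) = -0.88761,
so c = arccos(-0.88761) = 2.66292 rad.
Distance = R·c = 24595 × 2.6629 ≈ 65495 m.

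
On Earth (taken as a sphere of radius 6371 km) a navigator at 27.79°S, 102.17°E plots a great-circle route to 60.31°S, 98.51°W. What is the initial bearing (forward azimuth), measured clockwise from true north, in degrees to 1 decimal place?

169.9°

With φ₁ = -0.4850, φ₂ = -1.0526, Δλ = 2.7807 rad, the forward-azimuth formula gives
θ = atan2( sin Δλ cos φ₂ , cos φ₁ sin φ₂ − sin φ₁ cos φ₂ cos Δλ ) = atan2(0.1749, -0.9846) = 169.93°.
So the initial bearing is 169.9°.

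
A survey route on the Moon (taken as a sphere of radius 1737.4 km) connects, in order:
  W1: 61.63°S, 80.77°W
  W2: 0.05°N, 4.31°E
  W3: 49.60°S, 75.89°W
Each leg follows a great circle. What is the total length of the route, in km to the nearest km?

Leg W1→W2: central angle 1.5308 rad, distance 2659.6 km.
Leg W2→W3: central angle 1.4609 rad, distance 2538.2 km.
Total: 2659.6 + 2538.2 ≈ 5198 km.

5198 km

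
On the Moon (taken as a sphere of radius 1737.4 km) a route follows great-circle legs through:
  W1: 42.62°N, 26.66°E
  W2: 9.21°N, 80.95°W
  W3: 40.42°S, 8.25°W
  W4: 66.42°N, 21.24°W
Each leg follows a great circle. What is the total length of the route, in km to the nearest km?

8698 km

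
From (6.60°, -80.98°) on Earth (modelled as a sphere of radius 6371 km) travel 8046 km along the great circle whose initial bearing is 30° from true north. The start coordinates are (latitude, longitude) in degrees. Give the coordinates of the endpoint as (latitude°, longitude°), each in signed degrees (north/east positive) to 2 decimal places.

58.72°, -14.38°

Angular distance δ = d/R = 8046/6371 = 1.26291 rad; initial bearing θ = 0.5236 rad.
sin φ₂ = sin φ₁ cos δ + cos φ₁ sin δ cos θ = (0.1149)(0.3030) + (0.9934)(0.9530)(0.8660) = 0.8547, so φ₂ = 58.72°.
Δλ = atan2(sin θ sin δ cos φ₁, cos δ − sin φ₁ sin φ₂) = atan2(0.4733, 0.2048) = 66.602°.
λ₂ = -80.980° + 66.602° = -14.38°.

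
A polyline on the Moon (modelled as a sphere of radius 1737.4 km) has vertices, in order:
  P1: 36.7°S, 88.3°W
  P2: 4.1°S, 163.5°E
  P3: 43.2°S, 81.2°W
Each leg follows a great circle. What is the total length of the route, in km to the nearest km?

6281 km

Leg P1→P2: central angle 1.7794 rad, distance 3091.5 km.
Leg P2→P3: central angle 1.8357 rad, distance 3189.3 km.
Total: 3091.5 + 3189.3 ≈ 6281 km.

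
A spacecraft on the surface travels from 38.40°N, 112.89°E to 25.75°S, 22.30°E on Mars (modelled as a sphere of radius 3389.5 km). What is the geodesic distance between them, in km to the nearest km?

6276 km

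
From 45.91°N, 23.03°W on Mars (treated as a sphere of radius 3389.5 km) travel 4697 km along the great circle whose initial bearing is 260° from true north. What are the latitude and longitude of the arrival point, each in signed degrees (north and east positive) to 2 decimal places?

0.77°, -98.51°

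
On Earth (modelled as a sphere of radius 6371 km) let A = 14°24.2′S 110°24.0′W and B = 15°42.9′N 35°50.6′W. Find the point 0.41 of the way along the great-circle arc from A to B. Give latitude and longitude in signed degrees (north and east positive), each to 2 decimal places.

Central angle δ = 1.3889 rad. Interpolating on the sphere with fraction f = 0.41:
P = [sin((1−f)δ)·A + sin(fδ)·B] / sin δ = 0.7430·A + 0.5482·B in Cartesian coordinates,
giving P = (0.1769, -0.9836, -0.0363), i.e. latitude -2.08°, longitude -79.80°.

-2.08°, -79.80°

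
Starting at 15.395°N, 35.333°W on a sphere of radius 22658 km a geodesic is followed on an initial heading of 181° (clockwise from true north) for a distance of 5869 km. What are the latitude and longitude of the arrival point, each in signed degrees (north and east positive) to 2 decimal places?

0.56°, -35.59°

Angular distance δ = d/R = 5869/22658 = 0.25903 rad; initial bearing θ = 3.1590 rad.
sin φ₂ = sin φ₁ cos δ + cos φ₁ sin δ cos θ = (0.2655)(0.9666) + (0.9641)(0.2561)(-0.9998) = 0.0097, so φ₂ = 0.56°.
Δλ = atan2(sin θ sin δ cos φ₁, cos δ − sin φ₁ sin φ₂) = atan2(-0.0043, 0.9641) = -0.256°.
λ₂ = -35.333° − 0.256° = -35.59°.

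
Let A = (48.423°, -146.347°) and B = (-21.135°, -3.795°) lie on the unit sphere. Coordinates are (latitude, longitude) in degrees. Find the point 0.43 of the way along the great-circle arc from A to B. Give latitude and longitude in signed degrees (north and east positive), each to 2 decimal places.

40.75°, -57.66°

The central angle between A and B is δ = 2.4359 rad.
With f = 0.43, the slerp weights are sin((1−f)δ)/sin δ = 1.5163 and sin(fδ)/sin δ = 1.3354.
Weighted sum of the unit vectors: (1.5163)·(-0.5524,-0.3678,0.7481) + (1.3354)·(0.9307,-0.0617,-0.3606) = (0.4053, -0.6401, 0.6527).
Converting back: φ = atan2(z, √(x²+y²)) = 40.75°, λ = atan2(y, x) = -57.66°.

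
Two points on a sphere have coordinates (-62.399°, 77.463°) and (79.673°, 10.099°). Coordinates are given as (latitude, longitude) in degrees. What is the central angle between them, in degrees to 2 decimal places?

In radians: φ₁ = -1.0891, φ₂ = 1.3906, Δλ = -67.364° = -1.1757 rad.
Haversine: a = sin²(Δφ/2) + cos φ₁ cos φ₂ sin²(Δλ/2) = 0.8944 + (0.4633)(0.1793)(0.3076) = 0.91994.
Central angle c = 2·arcsin(√a) = 2.56785 rad.
So the angular separation is 147.13°.

147.13°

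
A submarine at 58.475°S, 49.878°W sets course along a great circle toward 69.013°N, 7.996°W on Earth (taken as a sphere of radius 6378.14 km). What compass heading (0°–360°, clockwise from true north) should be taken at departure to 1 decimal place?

18.5°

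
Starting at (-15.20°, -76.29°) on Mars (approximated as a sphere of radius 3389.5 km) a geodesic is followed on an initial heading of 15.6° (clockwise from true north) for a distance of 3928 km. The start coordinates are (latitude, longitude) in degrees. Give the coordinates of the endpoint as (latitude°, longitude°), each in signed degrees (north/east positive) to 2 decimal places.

48.31°, -54.54°

Angular distance δ = d/R = 3928/3389.5 = 1.15887 rad; initial bearing θ = 0.2723 rad.
sin φ₂ = sin φ₁ cos δ + cos φ₁ sin δ cos θ = (-0.2622)(0.4004) + (0.9650)(0.9164)(0.9632) = 0.7467, so φ₂ = 48.31°.
Δλ = atan2(sin θ sin δ cos φ₁, cos δ − sin φ₁ sin φ₂) = atan2(0.2378, 0.5962) = 21.747°.
λ₂ = -76.290° + 21.747° = -54.54°.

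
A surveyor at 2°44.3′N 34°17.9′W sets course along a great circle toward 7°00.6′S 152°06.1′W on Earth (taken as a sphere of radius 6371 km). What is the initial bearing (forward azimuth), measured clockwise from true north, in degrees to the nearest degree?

Δλ = -117.803° = -2.0561 rad.
y = sin Δλ · cos φ₂ = (-0.8846)(0.9925) = -0.8779
x = cos φ₁ sin φ₂ − sin φ₁ cos φ₂ cos Δλ = (0.9989)(-0.1220) − (0.0478)(0.9925)(-0.4664) = -0.0998
θ = atan2(y, x) = -96.48°; adding 360° gives 264°.

264°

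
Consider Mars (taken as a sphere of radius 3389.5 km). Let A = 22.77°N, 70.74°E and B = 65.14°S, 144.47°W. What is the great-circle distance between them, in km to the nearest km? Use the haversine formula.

7803 km

In radians: φ₁ = 0.3974, φ₂ = -1.1369, Δλ = 144.790° = 2.5271 rad.
Haversine: a = sin²(Δφ/2) + cos φ₁ cos φ₂ sin²(Δλ/2) = 0.4818 + (0.9221)(0.4204)(0.9085) = 0.83394.
Central angle c = 2·arcsin(√a) = 2.30216 rad.
Distance = R·c = 3389.5 × 2.3022 ≈ 7803 km.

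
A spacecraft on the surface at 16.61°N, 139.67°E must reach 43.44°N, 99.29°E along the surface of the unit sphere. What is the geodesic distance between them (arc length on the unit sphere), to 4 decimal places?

0.7575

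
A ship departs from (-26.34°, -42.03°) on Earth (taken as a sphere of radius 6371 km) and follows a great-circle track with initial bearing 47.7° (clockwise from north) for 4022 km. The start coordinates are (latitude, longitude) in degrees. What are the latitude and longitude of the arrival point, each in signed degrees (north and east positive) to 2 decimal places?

Angular distance δ = d/R = 4022/6371 = 0.63130 rad; initial bearing θ = 0.8325 rad.
sin φ₂ = sin φ₁ cos δ + cos φ₁ sin δ cos θ = (-0.4437)(0.8073) + (0.8962)(0.5902)(0.6730) = -0.0022, so φ₂ = -0.13°.
Δλ = atan2(sin θ sin δ cos φ₁, cos δ − sin φ₁ sin φ₂) = atan2(0.3912, 0.8063) = 25.882°.
λ₂ = -42.030° + 25.882° = -16.15°.

-0.13°, -16.15°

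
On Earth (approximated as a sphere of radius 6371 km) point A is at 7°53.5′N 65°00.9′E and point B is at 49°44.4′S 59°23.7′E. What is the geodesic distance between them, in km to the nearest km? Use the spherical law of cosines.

6432 km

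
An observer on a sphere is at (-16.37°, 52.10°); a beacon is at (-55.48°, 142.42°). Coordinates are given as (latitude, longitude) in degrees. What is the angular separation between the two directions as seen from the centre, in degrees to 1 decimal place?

76.8°

In radians: φ₁ = -0.2857, φ₂ = -0.9683, Δλ = 90.320° = 1.5764 rad.
Haversine: a = sin²(Δφ/2) + cos φ₁ cos φ₂ sin²(Δλ/2) = 0.1120 + (0.9595)(0.5667)(0.5028) = 0.38541.
Central angle c = 2·arcsin(√a) = 1.33956 rad.
So the angular separation is 76.8°.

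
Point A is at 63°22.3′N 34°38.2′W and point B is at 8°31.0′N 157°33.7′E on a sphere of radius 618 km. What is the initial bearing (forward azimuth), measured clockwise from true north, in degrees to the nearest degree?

347°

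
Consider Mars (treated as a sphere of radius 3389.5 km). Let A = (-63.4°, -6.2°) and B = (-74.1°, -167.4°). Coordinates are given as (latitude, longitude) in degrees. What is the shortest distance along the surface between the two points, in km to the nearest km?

In radians: φ₁ = -1.1065, φ₂ = -1.2933, Δλ = -161.200° = -2.8135 rad.
cos c = sin φ₁ sin φ₂ + cos φ₁ cos φ₂ cos Δλ = (-0.8942)(-0.9617) + (0.4478)(0.2740)(-0.9466) = 0.74382,
so c = arccos(0.74382) = 0.73203 rad.
Distance = R·c = 3389.5 × 0.7320 ≈ 2481 km.

2481 km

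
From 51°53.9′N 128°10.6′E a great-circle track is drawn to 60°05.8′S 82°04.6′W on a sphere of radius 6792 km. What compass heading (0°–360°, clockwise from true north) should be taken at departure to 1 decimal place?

128.0°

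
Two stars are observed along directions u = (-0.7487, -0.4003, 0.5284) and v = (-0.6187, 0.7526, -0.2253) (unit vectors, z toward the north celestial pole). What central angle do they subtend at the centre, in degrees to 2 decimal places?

87.54°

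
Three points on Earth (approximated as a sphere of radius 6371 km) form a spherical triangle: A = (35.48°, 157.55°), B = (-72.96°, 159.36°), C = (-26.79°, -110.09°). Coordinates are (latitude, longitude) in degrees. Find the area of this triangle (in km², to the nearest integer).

Side lengths (central angles): a = 1.1280, b = 1.8666, c = 1.8928 rad; semiperimeter s = 2.4437.
By l'Huilier's theorem, tan(E/4) = √[tan(s/2) tan((s−a)/2) tan((s−b)/2) tan((s−c)/2)], giving spherical excess E = 1.5977 rad.
Area = E·R² = 1.5977 × (6371)² ≈ 64850470 km².

64850470 km²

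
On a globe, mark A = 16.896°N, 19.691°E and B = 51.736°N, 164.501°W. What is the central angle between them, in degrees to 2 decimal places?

Let φ₁ = 0.2949 rad, φ₂ = 0.9030 rad, and Δλ = 3.0684 rad.
Haversine: a = sin²(Δφ/2) + cos φ₁ cos φ₂ sin²(Δλ/2) = 0.0896 + (0.9568)(0.6193)(0.9987) = 0.68139.
Central angle c = 2·arcsin(√a) = 1.94204 rad.
So the angular separation is 111.27°.

111.27°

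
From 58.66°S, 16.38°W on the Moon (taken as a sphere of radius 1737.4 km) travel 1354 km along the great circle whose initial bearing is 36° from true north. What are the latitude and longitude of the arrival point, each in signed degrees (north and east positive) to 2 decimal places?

Angular distance δ = d/R = 1354/1737.4 = 0.77933 rad; initial bearing θ = 0.6283 rad.
sin φ₂ = sin φ₁ cos δ + cos φ₁ sin δ cos θ = (-0.8541)(0.7114) + (0.5201)(0.7028)(0.8090) = -0.3119, so φ₂ = -18.17°.
Δλ = atan2(sin θ sin δ cos φ₁, cos δ − sin φ₁ sin φ₂) = atan2(0.2149, 0.4450) = 25.771°.
λ₂ = -16.380° + 25.771° = 9.39°.

-18.17°, 9.39°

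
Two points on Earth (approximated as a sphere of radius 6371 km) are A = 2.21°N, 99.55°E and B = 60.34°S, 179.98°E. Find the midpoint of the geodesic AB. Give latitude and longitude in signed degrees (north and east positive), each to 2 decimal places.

-34.99°, 123.83°

Central angle δ = 1.5221 rad. Interpolating on the sphere with fraction f = 0.5:
P = [sin((1−f)δ)·A + sin(fδ)·B] / sin δ = 0.6905·A + 0.6905·B in Cartesian coordinates,
giving P = (-0.4562, 0.6805, -0.5734), i.e. latitude -34.99°, longitude 123.83°.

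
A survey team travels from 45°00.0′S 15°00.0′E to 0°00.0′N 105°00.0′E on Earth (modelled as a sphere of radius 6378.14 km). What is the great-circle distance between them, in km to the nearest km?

In radians: φ₁ = -0.7854, φ₂ = 0.0000, Δλ = 90.000° = 1.5708 rad.
Haversine: a = sin²(Δφ/2) + cos φ₁ cos φ₂ sin²(Δλ/2) = 0.1464 + (0.7071)(1.0000)(0.5000) = 0.50000.
Central angle c = 2·arcsin(√a) = 1.57080 rad.
Distance = R·c = 6378.14 × 1.5708 ≈ 10019 km.

10019 km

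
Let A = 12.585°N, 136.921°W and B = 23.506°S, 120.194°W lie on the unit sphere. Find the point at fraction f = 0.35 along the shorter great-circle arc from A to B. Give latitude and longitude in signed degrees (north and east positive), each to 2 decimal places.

Central angle δ = 0.6916 rad. Interpolating on the sphere with fraction f = 0.35:
P = [sin((1−f)δ)·A + sin(fδ)·B] / sin δ = 0.6814·A + 0.3758·B in Cartesian coordinates,
giving P = (-0.6591, -0.7521, -0.0014), i.e. latitude -0.08°, longitude -131.23°.

-0.08°, -131.23°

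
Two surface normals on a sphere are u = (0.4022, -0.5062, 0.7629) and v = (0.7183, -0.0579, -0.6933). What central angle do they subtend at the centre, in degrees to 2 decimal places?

102.16°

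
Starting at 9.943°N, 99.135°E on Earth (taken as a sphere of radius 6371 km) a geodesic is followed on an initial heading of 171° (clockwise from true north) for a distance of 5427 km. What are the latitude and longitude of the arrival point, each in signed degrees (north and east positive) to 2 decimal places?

-38.19°, 107.75°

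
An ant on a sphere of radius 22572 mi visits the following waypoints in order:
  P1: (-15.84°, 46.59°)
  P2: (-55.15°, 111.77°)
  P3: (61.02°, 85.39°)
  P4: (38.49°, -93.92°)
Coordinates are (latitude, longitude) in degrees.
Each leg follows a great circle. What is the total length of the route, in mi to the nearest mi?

Leg P1→P2: central angle 1.0987 rad, distance 24799.8 mi.
Leg P2→P3: central angle 2.0599 rad, distance 46496.9 mi.
Leg P3→P4: central angle 1.4048 rad, distance 31708.9 mi.
Total: 24799.8 + 46496.9 + 31708.9 ≈ 103005 mi.

103005 mi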